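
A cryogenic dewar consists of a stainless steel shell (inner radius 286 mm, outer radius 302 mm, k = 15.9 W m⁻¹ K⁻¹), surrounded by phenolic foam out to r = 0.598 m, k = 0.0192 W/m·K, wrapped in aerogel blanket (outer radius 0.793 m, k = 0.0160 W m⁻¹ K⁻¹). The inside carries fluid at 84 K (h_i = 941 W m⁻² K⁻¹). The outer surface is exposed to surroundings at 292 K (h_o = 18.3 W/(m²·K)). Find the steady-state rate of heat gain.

Resistance network (inner→outer):
  R_conv,in = 1/(4πr²h) = 1/(4π·0.286²·941) = 0.001034 K/W
  R_stainless steel = (1/0.286 − 1/0.302)/(4πk) = 0.1852/(4π·15.9) = 9.271×10^-4 K/W
  R_phenolic foam = (1/0.302 − 1/0.598)/(4πk) = 1.639/(4π·0.0192) = 6.793 K/W
  R_aerogel blanket = (1/0.598 − 1/0.793)/(4πk) = 0.4112/(4π·0.0160) = 2.045 K/W
  R_conv,out = 1/(4πr²h) = 1/(4π·0.793²·18.3) = 0.006915 K/W
ΣR = 0.001034 + 9.271×10^-4 + 6.793 + 2.045 + 0.006915 = 8.847 K/W
Q = ΔT/ΣR = (84 K − 292 K)/8.847 = -23.5 W
(Negative Q ⇒ heat flows inward; heat gain = 23.5 W.)

Q = 23.5 W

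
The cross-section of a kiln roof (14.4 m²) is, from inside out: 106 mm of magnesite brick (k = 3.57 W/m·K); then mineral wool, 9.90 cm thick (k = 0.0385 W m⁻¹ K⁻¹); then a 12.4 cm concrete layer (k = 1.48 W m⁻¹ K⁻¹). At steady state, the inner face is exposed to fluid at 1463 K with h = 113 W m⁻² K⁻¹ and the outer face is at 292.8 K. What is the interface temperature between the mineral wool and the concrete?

T = 329 K

Treat each layer as a resistance in series:
  R_conv,in = 1/(hA) = 1/(113·14.4) = 6.146×10^-4 K/W
  R_magnesite brick = L/(kA) = 0.106/(3.57·14.4) = 0.002062 K/W
  R_mineral wool = L/(kA) = 0.0990/(0.0385·14.4) = 0.1786 K/W
  R_concrete = L/(kA) = 0.124/(1.48·14.4) = 0.005818 K/W
ΣR = 6.146×10^-4 + 0.002062 + 0.1786 + 0.005818 = 0.1871 K/W
Q = ΔT/ΣR = (1463 K − 292.8 K)/0.1871 = 6254 W
From the inner boundary to the mineral wool/concrete interface, ΣR_partial = 0.1813 K/W.
T_interface = T_in − Q·ΣR_partial = 1463 K − (6254)(0.1813) = 329 K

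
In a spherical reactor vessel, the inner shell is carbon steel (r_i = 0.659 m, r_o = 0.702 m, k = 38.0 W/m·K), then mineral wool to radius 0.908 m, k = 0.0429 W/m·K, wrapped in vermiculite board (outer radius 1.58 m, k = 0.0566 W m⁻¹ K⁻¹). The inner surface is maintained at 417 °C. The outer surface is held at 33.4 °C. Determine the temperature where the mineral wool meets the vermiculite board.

Series thermal resistances, inner to outer:
  R_carbon steel = (1/0.659 − 1/0.702)/(4πk) = 0.09295/(4π·38.0) = 1.946×10^-4 K/W
  R_mineral wool = (1/0.702 − 1/0.908)/(4πk) = 0.3232/(4π·0.0429) = 0.5995 K/W
  R_vermiculite board = (1/0.908 − 1/1.58)/(4πk) = 0.4684/(4π·0.0566) = 0.6586 K/W
ΣR = 1.946×10^-4 + 0.5995 + 0.6586 = 1.258 K/W
Q = ΔT/ΣR = (417 °C − 33.4 °C)/1.258 = 304.9 W
From the inner boundary to the mineral wool/vermiculite board interface, ΣR_partial = 0.5997 K/W.
T_interface = T_in − Q·ΣR_partial = 417 °C − (304.9)(0.5997) = 234 °C

T = 234 °C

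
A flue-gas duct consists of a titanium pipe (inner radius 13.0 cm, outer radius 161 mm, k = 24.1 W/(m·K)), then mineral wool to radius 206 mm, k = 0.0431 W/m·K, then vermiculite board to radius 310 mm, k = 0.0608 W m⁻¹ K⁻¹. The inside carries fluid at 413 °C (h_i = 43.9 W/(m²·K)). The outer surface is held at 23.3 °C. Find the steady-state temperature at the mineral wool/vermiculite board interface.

Series thermal resistances, inner to outer:
  R'_conv,in = 1/(2πr h) = 1/(2π·0.130·43.9) = 0.02789 m·K/W
  R'_titanium = ln(0.161/0.130)/(2πk) = 0.2139/(2π·24.1) = 0.001412 m·K/W
  R'_mineral wool = ln(0.206/0.161)/(2πk) = 0.2465/(2π·0.0431) = 0.9101 m·K/W
  R'_vermiculite board = ln(0.310/0.206)/(2πk) = 0.4087/(2π·0.0608) = 1.070 m·K/W
ΣR = 0.02789 + 0.001412 + 0.9101 + 1.070 = 2.009 m·K/W
Q' = ΔT/ΣR = (413 °C − 23.3 °C)/2.009 = 194.0 W/m
From the inner boundary to the mineral wool/vermiculite board interface, ΣR_partial = 0.9394 m·K/W.
T_interface = T_in − Q'·ΣR_partial = 413 °C − (194.0)(0.9394) = 231 °C

T = 231 °C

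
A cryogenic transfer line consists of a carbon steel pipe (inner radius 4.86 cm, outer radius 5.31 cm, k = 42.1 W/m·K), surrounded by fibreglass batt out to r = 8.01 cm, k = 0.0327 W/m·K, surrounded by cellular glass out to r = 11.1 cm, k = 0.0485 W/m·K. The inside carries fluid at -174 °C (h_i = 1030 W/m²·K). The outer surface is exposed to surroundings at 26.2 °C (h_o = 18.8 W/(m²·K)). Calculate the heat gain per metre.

Q' = 63.5 W/m

Resistance network (inner→outer):
  R'_conv,in = 1/(2πr h) = 1/(2π·0.0486·1030) = 0.003179 m·K/W
  R'_carbon steel = ln(0.0531/0.0486)/(2πk) = 0.08855/(2π·42.1) = 3.348×10^-4 m·K/W
  R'_fibreglass batt = ln(0.0801/0.0531)/(2πk) = 0.4111/(2π·0.0327) = 2.001 m·K/W
  R'_cellular glass = ln(0.111/0.0801)/(2πk) = 0.3263/(2π·0.0485) = 1.071 m·K/W
  R'_conv,out = 1/(2πr h) = 1/(2π·0.111·18.8) = 0.07627 m·K/W
ΣR = 0.003179 + 3.348×10^-4 + 2.001 + 1.071 + 0.07627 = 3.152 m·K/W
Q' = ΔT/ΣR = (-174 °C − 26.2 °C)/3.152 = -63.5 W/m
(Negative Q' ⇒ heat flows inward; heat gain = 63.5 W/m.)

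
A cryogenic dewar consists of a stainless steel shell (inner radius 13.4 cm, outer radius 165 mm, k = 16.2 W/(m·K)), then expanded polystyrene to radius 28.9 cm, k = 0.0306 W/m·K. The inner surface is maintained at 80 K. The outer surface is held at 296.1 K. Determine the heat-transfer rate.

Q = 31.9 W

Treat each layer as a resistance in series:
  R_stainless steel = (1/0.134 − 1/0.165)/(4πk) = 1.402/(4π·16.2) = 0.006887 K/W
  R_expanded polystyrene = (1/0.165 − 1/0.289)/(4πk) = 2.600/(4π·0.0306) = 6.763 K/W
ΣR = 0.006887 + 6.763 = 6.770 K/W
Q = ΔT/ΣR = (80 K − 296.1 K)/6.770 = -31.9 W
(Negative Q ⇒ heat flows inward; heat gain = 31.9 W.)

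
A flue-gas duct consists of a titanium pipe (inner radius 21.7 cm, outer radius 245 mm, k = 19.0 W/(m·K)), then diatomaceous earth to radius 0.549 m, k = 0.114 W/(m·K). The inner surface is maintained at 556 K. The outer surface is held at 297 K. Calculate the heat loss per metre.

Q' = 230 W/m

Treat each layer as a resistance in series:
  R'_titanium = ln(0.245/0.217)/(2πk) = 0.1214/(2π·19.0) = 0.001017 m·K/W
  R'_diatomaceous earth = ln(0.549/0.245)/(2πk) = 0.8068/(2π·0.114) = 1.126 m·K/W
ΣR = 0.001017 + 1.126 = 1.127 m·K/W
Q' = ΔT/ΣR = (556 K − 297 K)/1.127 = 230 W/m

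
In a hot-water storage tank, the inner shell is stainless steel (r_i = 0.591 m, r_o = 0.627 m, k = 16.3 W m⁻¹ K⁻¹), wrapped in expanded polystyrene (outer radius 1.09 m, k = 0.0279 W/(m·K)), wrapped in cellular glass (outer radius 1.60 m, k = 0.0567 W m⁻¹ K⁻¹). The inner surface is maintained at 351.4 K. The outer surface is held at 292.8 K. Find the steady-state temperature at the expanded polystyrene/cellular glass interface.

T = 303.1 K

Resistance network (inner→outer):
  R_stainless steel = (1/0.591 − 1/0.627)/(4πk) = 0.09715/(4π·16.3) = 4.743×10^-4 K/W
  R_expanded polystyrene = (1/0.627 − 1/1.09)/(4πk) = 0.6775/(4π·0.0279) = 1.932 K/W
  R_cellular glass = (1/1.09 − 1/1.60)/(4πk) = 0.2924/(4π·0.0567) = 0.4104 K/W
ΣR = 4.743×10^-4 + 1.932 + 0.4104 = 2.343 K/W
Q = ΔT/ΣR = (351.4 K − 292.8 K)/2.343 = 25.01 W
From the inner boundary to the expanded polystyrene/cellular glass interface, ΣR_partial = 1.932 K/W.
T_interface = T_in − Q·ΣR_partial = 351.4 K − (25.01)(1.932) = 303.1 K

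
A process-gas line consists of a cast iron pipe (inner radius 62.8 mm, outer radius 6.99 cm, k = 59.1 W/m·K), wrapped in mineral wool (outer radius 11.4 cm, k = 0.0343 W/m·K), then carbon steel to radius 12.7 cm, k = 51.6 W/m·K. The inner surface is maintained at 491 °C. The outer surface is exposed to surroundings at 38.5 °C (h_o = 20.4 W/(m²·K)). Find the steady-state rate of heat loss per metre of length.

Q' = 194 W/m

Resistance network (inner→outer):
  R'_cast iron = ln(0.0699/0.0628)/(2πk) = 0.1071/(2π·59.1) = 2.884×10^-4 m·K/W
  R'_mineral wool = ln(0.114/0.0699)/(2πk) = 0.4891/(2π·0.0343) = 2.270 m·K/W
  R'_carbon steel = ln(0.127/0.114)/(2πk) = 0.1080/(2π·51.6) = 3.331×10^-4 m·K/W
  R'_conv,out = 1/(2πr h) = 1/(2π·0.127·20.4) = 0.06143 m·K/W
ΣR = 2.884×10^-4 + 2.270 + 3.331×10^-4 + 0.06143 = 2.332 m·K/W
Q' = ΔT/ΣR = (491 °C − 38.5 °C)/2.332 = 194 W/m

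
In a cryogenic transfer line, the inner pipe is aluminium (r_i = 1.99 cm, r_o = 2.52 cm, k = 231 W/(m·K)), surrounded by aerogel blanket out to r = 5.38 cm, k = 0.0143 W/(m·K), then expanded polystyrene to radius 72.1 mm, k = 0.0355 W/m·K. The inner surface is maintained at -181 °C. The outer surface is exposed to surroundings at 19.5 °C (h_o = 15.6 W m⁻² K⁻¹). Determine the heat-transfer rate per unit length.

Q' = 20.3 W/m

Resistance network (inner→outer):
  R'_aluminium = ln(0.0252/0.0199)/(2πk) = 0.2361/(2π·231) = 1.627×10^-4 m·K/W
  R'_aerogel blanket = ln(0.0538/0.0252)/(2πk) = 0.7584/(2π·0.0143) = 8.441 m·K/W
  R'_expanded polystyrene = ln(0.0721/0.0538)/(2πk) = 0.2928/(2π·0.0355) = 1.313 m·K/W
  R'_conv,out = 1/(2πr h) = 1/(2π·0.0721·15.6) = 0.1415 m·K/W
ΣR = 1.627×10^-4 + 8.441 + 1.313 + 0.1415 = 9.896 m·K/W
Q' = ΔT/ΣR = (-181 °C − 19.5 °C)/9.896 = -20.3 W/m
(Negative Q' ⇒ heat flows inward; heat gain = 20.3 W/m.)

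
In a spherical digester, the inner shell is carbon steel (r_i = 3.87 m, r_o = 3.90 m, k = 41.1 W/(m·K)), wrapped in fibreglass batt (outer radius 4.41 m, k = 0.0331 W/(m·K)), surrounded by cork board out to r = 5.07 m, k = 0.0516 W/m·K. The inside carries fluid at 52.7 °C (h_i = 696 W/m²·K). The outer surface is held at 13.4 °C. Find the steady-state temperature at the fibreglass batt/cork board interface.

Treat each layer as a resistance in series:
  R_conv,in = 1/(4πr²h) = 1/(4π·3.87²·696) = 7.634×10^-6 K/W
  R_carbon steel = (1/3.87 − 1/3.90)/(4πk) = 0.001988/(4π·41.1) = 3.849×10^-6 K/W
  R_fibreglass batt = (1/3.90 − 1/4.41)/(4πk) = 0.02965/(4π·0.0331) = 0.07129 K/W
  R_cork board = (1/4.41 − 1/5.07)/(4πk) = 0.02952/(4π·0.0516) = 0.04552 K/W
ΣR = 7.634×10^-6 + 3.849×10^-6 + 0.07129 + 0.04552 = 0.1168 K/W
Q = ΔT/ΣR = (52.7 °C − 13.4 °C)/0.1168 = 336.5 W
From the inner boundary to the fibreglass batt/cork board interface, ΣR_partial = 0.07130 K/W.
T_interface = T_in − Q·ΣR_partial = 52.7 °C − (336.5)(0.07130) = 28.7 °C

T = 28.7 °C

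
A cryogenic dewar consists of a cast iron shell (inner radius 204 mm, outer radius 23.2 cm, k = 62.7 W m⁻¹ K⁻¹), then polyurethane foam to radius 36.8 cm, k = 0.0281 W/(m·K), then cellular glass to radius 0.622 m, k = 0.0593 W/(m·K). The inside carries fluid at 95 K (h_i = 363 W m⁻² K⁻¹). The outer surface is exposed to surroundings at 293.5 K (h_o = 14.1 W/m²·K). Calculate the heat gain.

Q = 33.0 W

Series thermal resistances, inner to outer:
  R_conv,in = 1/(4πr²h) = 1/(4π·0.204²·363) = 0.005268 K/W
  R_cast iron = (1/0.204 − 1/0.232)/(4πk) = 0.5916/(4π·62.7) = 7.509×10^-4 K/W
  R_polyurethane foam = (1/0.232 − 1/0.368)/(4πk) = 1.593/(4π·0.0281) = 4.511 K/W
  R_cellular glass = (1/0.368 − 1/0.622)/(4πk) = 1.110/(4π·0.0593) = 1.489 K/W
  R_conv,out = 1/(4πr²h) = 1/(4π·0.622²·14.1) = 0.01459 K/W
ΣR = 0.005268 + 7.509×10^-4 + 4.511 + 1.489 + 0.01459 = 6.021 K/W
Q = ΔT/ΣR = (95 K − 293.5 K)/6.021 = -33.0 W
(Negative Q ⇒ heat flows inward; heat gain = 33.0 W.)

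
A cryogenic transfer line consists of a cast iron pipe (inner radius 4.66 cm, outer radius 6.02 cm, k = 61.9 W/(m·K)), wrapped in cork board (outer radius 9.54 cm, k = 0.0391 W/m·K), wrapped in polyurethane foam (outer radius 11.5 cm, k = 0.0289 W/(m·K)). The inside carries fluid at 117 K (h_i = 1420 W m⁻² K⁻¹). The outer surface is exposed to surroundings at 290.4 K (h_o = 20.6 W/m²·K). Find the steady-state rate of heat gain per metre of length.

Resistance network (inner→outer):
  R'_conv,in = 1/(2πr h) = 1/(2π·0.0466·1420) = 0.002405 m·K/W
  R'_cast iron = ln(0.0602/0.0466)/(2πk) = 0.2561/(2π·61.9) = 6.584×10^-4 m·K/W
  R'_cork board = ln(0.0954/0.0602)/(2πk) = 0.4604/(2π·0.0391) = 1.874 m·K/W
  R'_polyurethane foam = ln(0.115/0.0954)/(2πk) = 0.1869/(2π·0.0289) = 1.029 m·K/W
  R'_conv,out = 1/(2πr h) = 1/(2π·0.115·20.6) = 0.06718 m·K/W
ΣR = 0.002405 + 6.584×10^-4 + 1.874 + 1.029 + 0.06718 = 2.973 m·K/W
Q' = ΔT/ΣR = (117 K − 290.4 K)/2.973 = -58.3 W/m
(Negative Q' ⇒ heat flows inward; heat gain = 58.3 W/m.)

Q' = 58.3 W/m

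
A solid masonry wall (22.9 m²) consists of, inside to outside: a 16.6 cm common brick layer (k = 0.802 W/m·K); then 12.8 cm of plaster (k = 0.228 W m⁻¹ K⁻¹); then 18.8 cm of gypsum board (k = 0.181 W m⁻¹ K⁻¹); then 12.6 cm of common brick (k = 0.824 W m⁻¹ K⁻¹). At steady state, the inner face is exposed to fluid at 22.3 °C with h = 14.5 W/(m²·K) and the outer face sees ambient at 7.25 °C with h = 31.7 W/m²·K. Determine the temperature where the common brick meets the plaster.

T = 20.3 °C

Treat each layer as a resistance in series:
  R_conv,in = 1/(hA) = 1/(14.5·22.9) = 0.003012 K/W
  R_common brick = L/(kA) = 0.166/(0.802·22.9) = 0.009039 K/W
  R_plaster = L/(kA) = 0.128/(0.228·22.9) = 0.02452 K/W
  R_gypsum board = L/(kA) = 0.188/(0.181·22.9) = 0.04536 K/W
  R_common brick = L/(kA) = 0.126/(0.824·22.9) = 0.006677 K/W
  R_conv,out = 1/(hA) = 1/(31.7·22.9) = 0.001378 K/W
ΣR = 0.003012 + 0.009039 + 0.02452 + 0.04536 + 0.006677 + 0.001378 = 0.08999 K/W
Q = ΔT/ΣR = (22.3 °C − 7.25 °C)/0.08999 = 167.2 W
From the inner boundary to the common brick/plaster interface, ΣR_partial = 0.01205 K/W.
T_interface = T_in − Q·ΣR_partial = 22.3 °C − (167.2)(0.01205) = 20.3 °C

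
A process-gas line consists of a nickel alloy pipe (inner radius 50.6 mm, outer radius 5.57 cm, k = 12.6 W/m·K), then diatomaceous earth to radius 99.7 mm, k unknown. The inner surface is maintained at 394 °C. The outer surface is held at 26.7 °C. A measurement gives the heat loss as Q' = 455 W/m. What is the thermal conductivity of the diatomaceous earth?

ΣR = ΔT/Q' = |394 − 26.7|/455 = 0.8073 m·K/W
Known resistances:
  R'_nickel alloy = ln(0.0557/0.0506)/(2πk) = 0.09603/(2π·12.6) = 0.001213 m·K/W
R_diatomaceous earth = ΣR − ΣR_known = 0.8073 − 0.001213 = 0.8061 m·K/W
ln(r₂/r₁)/(2πk) = 0.8061 ⇒ k = 0.5822/(2π·0.8061) = 0.115 W/m·K

k = 0.115 W/m·K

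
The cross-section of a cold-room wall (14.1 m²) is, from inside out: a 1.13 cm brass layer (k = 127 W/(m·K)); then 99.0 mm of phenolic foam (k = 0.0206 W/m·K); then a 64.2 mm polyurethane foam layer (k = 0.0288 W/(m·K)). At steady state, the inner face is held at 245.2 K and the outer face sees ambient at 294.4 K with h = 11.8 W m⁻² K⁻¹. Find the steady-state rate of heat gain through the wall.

Series thermal resistances, inner to outer:
  R_brass = L/(kA) = 0.0113/(127·14.1) = 6.310×10^-6 K/W
  R_phenolic foam = L/(kA) = 0.0990/(0.0206·14.1) = 0.3408 K/W
  R_polyurethane foam = L/(kA) = 0.0642/(0.0288·14.1) = 0.1581 K/W
  R_conv,out = 1/(hA) = 1/(11.8·14.1) = 0.006010 K/W
ΣR = 6.310×10^-6 + 0.3408 + 0.1581 + 0.006010 = 0.5049 K/W
Q = ΔT/ΣR = (245.2 K − 294.4 K)/0.5049 = -97.4 W
(Negative Q ⇒ heat flows inward; heat gain = 97.4 W.)

Q = 97.4 W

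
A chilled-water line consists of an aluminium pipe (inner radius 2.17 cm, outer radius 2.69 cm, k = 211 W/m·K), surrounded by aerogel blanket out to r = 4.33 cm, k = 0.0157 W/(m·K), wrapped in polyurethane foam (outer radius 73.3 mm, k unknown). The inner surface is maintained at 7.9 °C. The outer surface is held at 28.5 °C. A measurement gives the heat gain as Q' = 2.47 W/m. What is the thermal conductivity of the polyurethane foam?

ΣR = ΔT/Q' = |7.9 − 28.5|/2.47 = 8.340 m·K/W
Known resistances:
  R'_aluminium = ln(0.0269/0.0217)/(2πk) = 0.2148/(2π·211) = 1.620×10^-4 m·K/W
  R'_aerogel blanket = ln(0.0433/0.0269)/(2πk) = 0.4760/(2π·0.0157) = 4.826 m·K/W
R_polyurethane foam = ΣR − ΣR_known = 8.340 − 4.826 = 3.514 m·K/W
ln(r₂/r₁)/(2πk) = 3.514 ⇒ k = 0.5264/(2π·3.514) = 0.0238 W/m·K

k = 0.0238 W/m·K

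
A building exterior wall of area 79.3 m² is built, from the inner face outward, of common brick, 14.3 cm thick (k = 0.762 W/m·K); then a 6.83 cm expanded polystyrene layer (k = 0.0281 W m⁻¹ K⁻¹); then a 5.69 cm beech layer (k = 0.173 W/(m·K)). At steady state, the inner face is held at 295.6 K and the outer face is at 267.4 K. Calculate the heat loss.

Resistance network (inner→outer):
  R_common brick = L/(kA) = 0.143/(0.762·79.3) = 0.002367 K/W
  R_expanded polystyrene = L/(kA) = 0.0683/(0.0281·79.3) = 0.03065 K/W
  R_beech = L/(kA) = 0.0569/(0.173·79.3) = 0.004148 K/W
ΣR = 0.002367 + 0.03065 + 0.004148 = 0.03717 K/W
Q = ΔT/ΣR = (295.6 K − 267.4 K)/0.03717 = 759 W

Q = 759 W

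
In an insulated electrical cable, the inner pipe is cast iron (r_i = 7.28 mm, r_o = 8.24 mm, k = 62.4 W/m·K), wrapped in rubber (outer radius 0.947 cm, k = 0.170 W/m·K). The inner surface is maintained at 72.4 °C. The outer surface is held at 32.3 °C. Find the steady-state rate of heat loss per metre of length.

Treat each layer as a resistance in series:
  R'_cast iron = ln(0.00824/0.00728)/(2πk) = 0.1239/(2π·62.4) = 3.159×10^-4 m·K/W
  R'_rubber = ln(0.00947/0.00824)/(2πk) = 0.1391/(2π·0.170) = 0.1303 m·K/W
ΣR = 3.159×10^-4 + 0.1303 = 0.1306 m·K/W
Q' = ΔT/ΣR = (72.4 °C − 32.3 °C)/0.1306 = 307 W/m

Q' = 307 W/m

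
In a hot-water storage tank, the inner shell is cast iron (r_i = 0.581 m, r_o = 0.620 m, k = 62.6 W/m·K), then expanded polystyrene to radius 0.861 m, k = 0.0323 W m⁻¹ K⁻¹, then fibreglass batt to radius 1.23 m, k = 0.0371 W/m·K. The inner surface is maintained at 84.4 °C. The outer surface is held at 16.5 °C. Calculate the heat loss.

Q = 36.5 W

Series thermal resistances, inner to outer:
  R_cast iron = (1/0.581 − 1/0.620)/(4πk) = 0.1083/(4π·62.6) = 1.376×10^-4 K/W
  R_expanded polystyrene = (1/0.620 − 1/0.861)/(4πk) = 0.4515/(4π·0.0323) = 1.112 K/W
  R_fibreglass batt = (1/0.861 − 1/1.23)/(4πk) = 0.3484/(4π·0.0371) = 0.7474 K/W
ΣR = 1.376×10^-4 + 1.112 + 0.7474 = 1.860 K/W
Q = ΔT/ΣR = (84.4 °C − 16.5 °C)/1.860 = 36.5 W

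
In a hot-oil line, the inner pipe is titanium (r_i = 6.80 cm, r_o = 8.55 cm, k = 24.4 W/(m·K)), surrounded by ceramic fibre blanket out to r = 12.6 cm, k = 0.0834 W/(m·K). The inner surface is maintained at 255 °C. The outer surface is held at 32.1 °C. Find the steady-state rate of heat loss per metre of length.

Q' = 301 W/m

Treat each layer as a resistance in series:
  R'_titanium = ln(0.0855/0.0680)/(2πk) = 0.2290/(2π·24.4) = 0.001494 m·K/W
  R'_ceramic fibre blanket = ln(0.126/0.0855)/(2πk) = 0.3878/(2π·0.0834) = 0.7400 m·K/W
ΣR = 0.001494 + 0.7400 = 0.7415 m·K/W
Q' = ΔT/ΣR = (255 °C − 32.1 °C)/0.7415 = 301 W/m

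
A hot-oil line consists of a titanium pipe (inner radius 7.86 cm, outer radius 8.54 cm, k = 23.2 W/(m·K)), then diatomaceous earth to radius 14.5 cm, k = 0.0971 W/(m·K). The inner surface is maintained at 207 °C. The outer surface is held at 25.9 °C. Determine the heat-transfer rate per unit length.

Q' = 209 W/m

Treat each layer as a resistance in series:
  R'_titanium = ln(0.0854/0.0786)/(2πk) = 0.08297/(2π·23.2) = 5.692×10^-4 m·K/W
  R'_diatomaceous earth = ln(0.145/0.0854)/(2πk) = 0.5294/(2π·0.0971) = 0.8677 m·K/W
ΣR = 5.692×10^-4 + 0.8677 = 0.8683 m·K/W
Q' = ΔT/ΣR = (207 °C − 25.9 °C)/0.8683 = 209 W/m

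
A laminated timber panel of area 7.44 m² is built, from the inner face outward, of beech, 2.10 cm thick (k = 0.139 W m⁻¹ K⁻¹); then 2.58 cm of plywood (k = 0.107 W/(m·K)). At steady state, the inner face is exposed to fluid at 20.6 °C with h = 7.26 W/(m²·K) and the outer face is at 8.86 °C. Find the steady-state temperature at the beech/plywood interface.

Resistance network (inner→outer):
  R_conv,in = 1/(hA) = 1/(7.26·7.44) = 0.01851 K/W
  R_beech = L/(kA) = 0.0210/(0.139·7.44) = 0.02031 K/W
  R_plywood = L/(kA) = 0.0258/(0.107·7.44) = 0.03241 K/W
ΣR = 0.01851 + 0.02031 + 0.03241 = 0.07123 K/W
Q = ΔT/ΣR = (20.6 °C − 8.86 °C)/0.07123 = 164.8 W
From the inner boundary to the beech/plywood interface, ΣR_partial = 0.03882 K/W.
T_interface = T_in − Q·ΣR_partial = 20.6 °C − (164.8)(0.03882) = 14.2 °C

T = 14.2 °C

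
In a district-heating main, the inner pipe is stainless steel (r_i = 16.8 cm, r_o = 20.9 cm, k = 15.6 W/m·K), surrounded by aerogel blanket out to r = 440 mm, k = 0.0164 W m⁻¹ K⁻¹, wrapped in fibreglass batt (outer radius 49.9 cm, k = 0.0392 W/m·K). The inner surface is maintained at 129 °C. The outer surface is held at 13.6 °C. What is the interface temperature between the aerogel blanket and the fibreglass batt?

Treat each layer as a resistance in series:
  R'_stainless steel = ln(0.209/0.168)/(2πk) = 0.2184/(2π·15.6) = 0.002228 m·K/W
  R'_aerogel blanket = ln(0.440/0.209)/(2πk) = 0.7444/(2π·0.0164) = 7.224 m·K/W
  R'_fibreglass batt = ln(0.499/0.440)/(2πk) = 0.1258/(2π·0.0392) = 0.5109 m·K/W
ΣR = 0.002228 + 7.224 + 0.5109 = 7.737 m·K/W
Q' = ΔT/ΣR = (129 °C − 13.6 °C)/7.737 = 14.92 W/m
From the inner boundary to the aerogel blanket/fibreglass batt interface, ΣR_partial = 7.226 m·K/W.
T_interface = T_in − Q'·ΣR_partial = 129 °C − (14.92)(7.226) = 21.2 °C

T = 21.2 °C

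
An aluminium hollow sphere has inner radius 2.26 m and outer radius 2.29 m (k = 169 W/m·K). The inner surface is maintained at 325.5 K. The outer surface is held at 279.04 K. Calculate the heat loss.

Q = 17000 kW

Q = 4πk·ΔT/(1/r₁ − 1/r₂) = 4π × 169 × 46.46 / (1/2.26 − 1/2.29) = 1.70×10^7 W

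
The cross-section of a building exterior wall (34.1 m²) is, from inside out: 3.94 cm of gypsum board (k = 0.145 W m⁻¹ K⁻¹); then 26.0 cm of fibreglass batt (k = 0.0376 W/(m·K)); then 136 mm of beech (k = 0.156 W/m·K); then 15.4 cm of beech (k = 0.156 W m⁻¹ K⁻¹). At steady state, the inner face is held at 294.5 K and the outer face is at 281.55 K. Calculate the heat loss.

Series thermal resistances, inner to outer:
  R_gypsum board = L/(kA) = 0.0394/(0.145·34.1) = 0.007968 K/W
  R_fibreglass batt = L/(kA) = 0.260/(0.0376·34.1) = 0.2028 K/W
  R_beech = L/(kA) = 0.136/(0.156·34.1) = 0.02557 K/W
  R_beech = L/(kA) = 0.154/(0.156·34.1) = 0.02895 K/W
ΣR = 0.007968 + 0.2028 + 0.02557 + 0.02895 = 0.2653 K/W
Q = ΔT/ΣR = (294.5 K − 281.55 K)/0.2653 = 48.8 W

Q = 48.8 W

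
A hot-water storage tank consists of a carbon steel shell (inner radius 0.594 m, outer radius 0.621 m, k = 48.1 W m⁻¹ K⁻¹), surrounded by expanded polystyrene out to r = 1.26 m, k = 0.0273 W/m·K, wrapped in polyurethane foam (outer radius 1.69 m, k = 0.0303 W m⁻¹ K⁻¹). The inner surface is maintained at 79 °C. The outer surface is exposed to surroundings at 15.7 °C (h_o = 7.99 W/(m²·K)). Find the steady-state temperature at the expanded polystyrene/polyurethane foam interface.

Resistance network (inner→outer):
  R_carbon steel = (1/0.594 − 1/0.621)/(4πk) = 0.07320/(4π·48.1) = 1.211×10^-4 K/W
  R_expanded polystyrene = (1/0.621 − 1/1.26)/(4πk) = 0.8167/(4π·0.0273) = 2.380 K/W
  R_polyurethane foam = (1/1.26 − 1/1.69)/(4πk) = 0.2019/(4π·0.0303) = 0.5303 K/W
  R_conv,out = 1/(4πr²h) = 1/(4π·1.69²·7.99) = 0.003487 K/W
ΣR = 1.211×10^-4 + 2.380 + 0.5303 + 0.003487 = 2.914 K/W
Q = ΔT/ΣR = (79 °C − 15.7 °C)/2.914 = 21.72 W
From the inner boundary to the expanded polystyrene/polyurethane foam interface, ΣR_partial = 2.380 K/W.
T_interface = T_in − Q·ΣR_partial = 79 °C − (21.72)(2.380) = 27.3 °C

T = 27.3 °C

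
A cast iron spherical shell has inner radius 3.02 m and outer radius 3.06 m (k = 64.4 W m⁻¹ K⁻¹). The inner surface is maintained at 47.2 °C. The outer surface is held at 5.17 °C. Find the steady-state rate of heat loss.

Q = 7.86×10^6 W

Q = 4πk·ΔT/(1/r₁ − 1/r₂) = 4π × 64.4 × 42.03 / (1/3.02 − 1/3.06) = 7.86×10^6 W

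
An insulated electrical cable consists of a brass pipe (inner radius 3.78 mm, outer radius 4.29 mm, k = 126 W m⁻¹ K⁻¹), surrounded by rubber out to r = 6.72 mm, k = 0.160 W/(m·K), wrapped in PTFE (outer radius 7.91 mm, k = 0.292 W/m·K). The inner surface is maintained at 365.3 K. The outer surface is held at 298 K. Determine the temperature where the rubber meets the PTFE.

Treat each layer as a resistance in series:
  R'_brass = ln(0.00429/0.00378)/(2πk) = 0.1266/(2π·126) = 1.599×10^-4 m·K/W
  R'_rubber = ln(0.00672/0.00429)/(2πk) = 0.4488/(2π·0.160) = 0.4464 m·K/W
  R'_PTFE = ln(0.00791/0.00672)/(2πk) = 0.1630/(2π·0.292) = 0.08886 m·K/W
ΣR = 1.599×10^-4 + 0.4464 + 0.08886 = 0.5354 m·K/W
Q' = ΔT/ΣR = (365.3 K − 298 K)/0.5354 = 125.7 W/m
From the inner boundary to the rubber/PTFE interface, ΣR_partial = 0.4466 m·K/W.
T_interface = T_in − Q'·ΣR_partial = 365.3 K − (125.7)(0.4466) = 309.2 K

T = 309.2 K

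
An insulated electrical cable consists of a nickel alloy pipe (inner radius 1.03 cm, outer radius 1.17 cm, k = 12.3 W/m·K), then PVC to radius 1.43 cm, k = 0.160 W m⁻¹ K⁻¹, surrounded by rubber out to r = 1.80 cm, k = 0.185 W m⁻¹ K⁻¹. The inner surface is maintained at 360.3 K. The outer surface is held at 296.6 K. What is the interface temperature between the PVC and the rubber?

T = 328.2 K

Resistance network (inner→outer):
  R'_nickel alloy = ln(0.0117/0.0103)/(2πk) = 0.1274/(2π·12.3) = 0.001649 m·K/W
  R'_PVC = ln(0.0143/0.0117)/(2πk) = 0.2007/(2π·0.160) = 0.1996 m·K/W
  R'_rubber = ln(0.0180/0.0143)/(2πk) = 0.2301/(2π·0.185) = 0.1980 m·K/W
ΣR = 0.001649 + 0.1996 + 0.1980 = 0.3992 m·K/W
Q' = ΔT/ΣR = (360.3 K − 296.6 K)/0.3992 = 159.6 W/m
From the inner boundary to the PVC/rubber interface, ΣR_partial = 0.2012 m·K/W.
T_interface = T_in − Q'·ΣR_partial = 360.3 K − (159.6)(0.2012) = 328.2 K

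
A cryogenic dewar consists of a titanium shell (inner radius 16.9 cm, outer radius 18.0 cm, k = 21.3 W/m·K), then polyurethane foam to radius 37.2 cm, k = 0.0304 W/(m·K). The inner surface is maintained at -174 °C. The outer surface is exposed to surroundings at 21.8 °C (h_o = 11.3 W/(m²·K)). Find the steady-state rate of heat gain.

Resistance network (inner→outer):
  R_titanium = (1/0.169 − 1/0.180)/(4πk) = 0.3616/(4π·21.3) = 0.001351 K/W
  R_polyurethane foam = (1/0.180 − 1/0.372)/(4πk) = 2.867/(4π·0.0304) = 7.506 K/W
  R_conv,out = 1/(4πr²h) = 1/(4π·0.372²·11.3) = 0.05089 K/W
ΣR = 0.001351 + 7.506 + 0.05089 = 7.558 K/W
Q = ΔT/ΣR = (-174 °C − 21.8 °C)/7.558 = -25.9 W
(Negative Q ⇒ heat flows inward; heat gain = 25.9 W.)

Q = 25.9 W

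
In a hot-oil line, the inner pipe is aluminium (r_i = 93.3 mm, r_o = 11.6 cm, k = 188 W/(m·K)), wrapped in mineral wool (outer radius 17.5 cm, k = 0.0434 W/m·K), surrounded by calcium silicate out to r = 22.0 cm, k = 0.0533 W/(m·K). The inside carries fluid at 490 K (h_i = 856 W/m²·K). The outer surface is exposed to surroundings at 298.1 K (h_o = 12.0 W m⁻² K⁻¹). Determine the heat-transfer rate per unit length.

Treat each layer as a resistance in series:
  R'_conv,in = 1/(2πr h) = 1/(2π·0.0933·856) = 0.001993 m·K/W
  R'_aluminium = ln(0.116/0.0933)/(2πk) = 0.2178/(2π·188) = 1.844×10^-4 m·K/W
  R'_mineral wool = ln(0.175/0.116)/(2πk) = 0.4112/(2π·0.0434) = 1.508 m·K/W
  R'_calcium silicate = ln(0.220/0.175)/(2πk) = 0.2288/(2π·0.0533) = 0.6833 m·K/W
  R'_conv,out = 1/(2πr h) = 1/(2π·0.220·12.0) = 0.06029 m·K/W
ΣR = 0.001993 + 1.844×10^-4 + 1.508 + 0.6833 + 0.06029 = 2.254 m·K/W
Q' = ΔT/ΣR = (490 K − 298.1 K)/2.254 = 85.1 W/m

Q' = 85.1 W/m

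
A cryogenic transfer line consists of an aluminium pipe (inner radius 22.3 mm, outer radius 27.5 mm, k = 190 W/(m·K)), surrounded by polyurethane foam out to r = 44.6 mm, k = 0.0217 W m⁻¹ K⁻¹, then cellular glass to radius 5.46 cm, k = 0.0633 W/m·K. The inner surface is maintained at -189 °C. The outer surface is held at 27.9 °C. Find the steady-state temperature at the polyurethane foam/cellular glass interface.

Series thermal resistances, inner to outer:
  R'_aluminium = ln(0.0275/0.0223)/(2πk) = 0.2096/(2π·190) = 1.756×10^-4 m·K/W
  R'_polyurethane foam = ln(0.0446/0.0275)/(2πk) = 0.4835/(2π·0.0217) = 3.546 m·K/W
  R'_cellular glass = ln(0.0546/0.0446)/(2πk) = 0.2023/(2π·0.0633) = 0.5086 m·K/W
ΣR = 1.756×10^-4 + 3.546 + 0.5086 = 4.055 m·K/W
Q' = ΔT/ΣR = (-189 °C − 27.9 °C)/4.055 = -53.49 W/m
From the inner boundary to the polyurethane foam/cellular glass interface, ΣR_partial = 3.546 m·K/W.
T_interface = T_in − Q'·ΣR_partial = -189 °C − (-53.49)(3.546) = 0.7 °C

T = 0.7 °C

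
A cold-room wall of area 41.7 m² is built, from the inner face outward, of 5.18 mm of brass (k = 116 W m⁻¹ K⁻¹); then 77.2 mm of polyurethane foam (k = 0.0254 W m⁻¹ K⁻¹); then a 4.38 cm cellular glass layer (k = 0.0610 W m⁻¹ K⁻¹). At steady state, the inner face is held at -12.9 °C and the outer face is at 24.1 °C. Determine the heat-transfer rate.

Series thermal resistances, inner to outer:
  R_brass = L/(kA) = 0.00518/(116·41.7) = 1.071×10^-6 K/W
  R_polyurethane foam = L/(kA) = 0.0772/(0.0254·41.7) = 0.07289 K/W
  R_cellular glass = L/(kA) = 0.0438/(0.0610·41.7) = 0.01722 K/W
ΣR = 1.071×10^-6 + 0.07289 + 0.01722 = 0.09011 K/W
Q = ΔT/ΣR = (-12.9 °C − 24.1 °C)/0.09011 = -411 W
(Negative Q ⇒ heat flows inward; heat gain = 411 W.)

Q = 411 W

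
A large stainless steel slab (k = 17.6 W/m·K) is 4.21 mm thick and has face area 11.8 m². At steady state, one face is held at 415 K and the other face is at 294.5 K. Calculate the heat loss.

Q = kA·ΔT/L = 17.6 × 11.8 × |415 K − 294.5 K| / 0.00421 = 5.94×10^6 W

Q = 5.94×10^6 W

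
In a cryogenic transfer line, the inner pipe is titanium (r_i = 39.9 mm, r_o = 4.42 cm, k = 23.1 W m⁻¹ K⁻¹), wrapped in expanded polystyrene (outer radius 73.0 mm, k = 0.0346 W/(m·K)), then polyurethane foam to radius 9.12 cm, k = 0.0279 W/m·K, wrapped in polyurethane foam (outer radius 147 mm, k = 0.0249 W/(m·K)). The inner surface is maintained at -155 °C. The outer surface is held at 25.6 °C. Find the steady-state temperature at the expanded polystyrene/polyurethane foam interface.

Series thermal resistances, inner to outer:
  R'_titanium = ln(0.0442/0.0399)/(2πk) = 0.1023/(2π·23.1) = 7.052×10^-4 m·K/W
  R'_expanded polystyrene = ln(0.0730/0.0442)/(2πk) = 0.5017/(2π·0.0346) = 2.308 m·K/W
  R'_polyurethane foam = ln(0.0912/0.0730)/(2πk) = 0.2226/(2π·0.0279) = 1.270 m·K/W
  R'_polyurethane foam = ln(0.147/0.0912)/(2πk) = 0.4774/(2π·0.0249) = 3.051 m·K/W
ΣR = 7.052×10^-4 + 2.308 + 1.270 + 3.051 = 6.630 m·K/W
Q' = ΔT/ΣR = (-155 °C − 25.6 °C)/6.630 = -27.24 W/m
From the inner boundary to the expanded polystyrene/polyurethane foam interface, ΣR_partial = 2.309 m·K/W.
T_interface = T_in − Q'·ΣR_partial = -155 °C − (-27.24)(2.309) = -92.1 °C

T = -92.1 °C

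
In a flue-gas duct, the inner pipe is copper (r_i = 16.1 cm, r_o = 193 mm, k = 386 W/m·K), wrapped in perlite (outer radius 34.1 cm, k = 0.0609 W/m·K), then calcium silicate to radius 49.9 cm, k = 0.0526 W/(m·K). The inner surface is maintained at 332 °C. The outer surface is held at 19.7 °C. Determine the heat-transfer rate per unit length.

Q' = 118 W/m

Series thermal resistances, inner to outer:
  R'_copper = ln(0.193/0.161)/(2πk) = 0.1813/(2π·386) = 7.475×10^-5 m·K/W
  R'_perlite = ln(0.341/0.193)/(2πk) = 0.5692/(2π·0.0609) = 1.488 m·K/W
  R'_calcium silicate = ln(0.499/0.341)/(2πk) = 0.3807/(2π·0.0526) = 1.152 m·K/W
ΣR = 7.475×10^-5 + 1.488 + 1.152 = 2.640 m·K/W
Q' = ΔT/ΣR = (332 °C − 19.7 °C)/2.640 = 118 W/m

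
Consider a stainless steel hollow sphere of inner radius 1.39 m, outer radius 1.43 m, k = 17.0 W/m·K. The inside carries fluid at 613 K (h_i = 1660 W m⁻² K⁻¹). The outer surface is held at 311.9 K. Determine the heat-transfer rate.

Resistance network (inner→outer):
  R_conv,in = 1/(4πr²h) = 1/(4π·1.39²·1660) = 2.481×10^-5 K/W
  R_stainless steel = (1/1.39 − 1/1.43)/(4πk) = 0.02012/(4π·17.0) = 9.420×10^-5 K/W
ΣR = 2.481×10^-5 + 9.420×10^-5 = 1.190×10^-4 K/W
Q = ΔT/ΣR = (613 K − 311.9 K)/1.190×10^-4 = 2.53×10^6 W

Q = 2530 kW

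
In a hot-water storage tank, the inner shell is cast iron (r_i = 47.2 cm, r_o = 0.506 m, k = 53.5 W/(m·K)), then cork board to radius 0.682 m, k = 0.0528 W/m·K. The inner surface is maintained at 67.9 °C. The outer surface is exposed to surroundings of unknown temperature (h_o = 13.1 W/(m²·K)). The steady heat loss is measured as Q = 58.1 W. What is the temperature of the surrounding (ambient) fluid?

T_out = 22.5 °C

Sum the resistances:
  R_cast iron = (1/0.472 − 1/0.506)/(4πk) = 0.1424/(4π·53.5) = 2.117×10^-4 K/W
  R_cork board = (1/0.506 − 1/0.682)/(4πk) = 0.5100/(4π·0.0528) = 0.7687 K/W
  R_conv,out = 1/(4πr²h) = 1/(4π·0.682²·13.1) = 0.01306 K/W
ΣR = 0.7819 K/W
ΔT = Q·ΣR = 58.1 × 0.7819 = 45.43 K
Heat flows outward, so T_out = T_in − ΔT = 67.9 − 45.43 = 22.5 °C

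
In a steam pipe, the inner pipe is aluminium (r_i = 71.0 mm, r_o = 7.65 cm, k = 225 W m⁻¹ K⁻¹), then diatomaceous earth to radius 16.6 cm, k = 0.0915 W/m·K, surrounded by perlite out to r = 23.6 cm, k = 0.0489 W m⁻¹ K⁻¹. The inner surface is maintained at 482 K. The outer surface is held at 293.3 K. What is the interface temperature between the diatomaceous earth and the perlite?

T = 380 K

Series thermal resistances, inner to outer:
  R'_aluminium = ln(0.0765/0.0710)/(2πk) = 0.07461/(2π·225) = 5.278×10^-5 m·K/W
  R'_diatomaceous earth = ln(0.166/0.0765)/(2πk) = 0.7747/(2π·0.0915) = 1.348 m·K/W
  R'_perlite = ln(0.236/0.166)/(2πk) = 0.3518/(2π·0.0489) = 1.145 m·K/W
ΣR = 5.278×10^-5 + 1.348 + 1.145 = 2.493 m·K/W
Q' = ΔT/ΣR = (482 K − 293.3 K)/2.493 = 75.69 W/m
From the inner boundary to the diatomaceous earth/perlite interface, ΣR_partial = 1.348 m·K/W.
T_interface = T_in − Q'·ΣR_partial = 482 K − (75.69)(1.348) = 380 K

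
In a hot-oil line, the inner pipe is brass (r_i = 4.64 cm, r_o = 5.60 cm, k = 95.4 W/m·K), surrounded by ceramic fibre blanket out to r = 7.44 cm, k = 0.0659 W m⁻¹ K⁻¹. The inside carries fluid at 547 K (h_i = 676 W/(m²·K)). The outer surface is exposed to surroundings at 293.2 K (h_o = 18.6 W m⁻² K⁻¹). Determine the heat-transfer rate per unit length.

Q' = 315 W/m

Series thermal resistances, inner to outer:
  R'_conv,in = 1/(2πr h) = 1/(2π·0.0464·676) = 0.005074 m·K/W
  R'_brass = ln(0.0560/0.0464)/(2πk) = 0.1881/(2π·95.4) = 3.137×10^-4 m·K/W
  R'_ceramic fibre blanket = ln(0.0744/0.0560)/(2πk) = 0.2841/(2π·0.0659) = 0.6861 m·K/W
  R'_conv,out = 1/(2πr h) = 1/(2π·0.0744·18.6) = 0.1150 m·K/W
ΣR = 0.005074 + 3.137×10^-4 + 0.6861 + 0.1150 = 0.8065 m·K/W
Q' = ΔT/ΣR = (547 K − 293.2 K)/0.8065 = 315 W/m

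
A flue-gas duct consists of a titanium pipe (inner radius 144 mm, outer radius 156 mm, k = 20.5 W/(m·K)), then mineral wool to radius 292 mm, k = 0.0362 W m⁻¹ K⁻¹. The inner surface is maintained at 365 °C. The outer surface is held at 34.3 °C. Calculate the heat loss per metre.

Treat each layer as a resistance in series:
  R'_titanium = ln(0.156/0.144)/(2πk) = 0.08004/(2π·20.5) = 6.214×10^-4 m·K/W
  R'_mineral wool = ln(0.292/0.156)/(2πk) = 0.6269/(2π·0.0362) = 2.756 m·K/W
ΣR = 6.214×10^-4 + 2.756 = 2.757 m·K/W
Q' = ΔT/ΣR = (365 °C − 34.3 °C)/2.757 = 120 W/m

Q' = 120 W/m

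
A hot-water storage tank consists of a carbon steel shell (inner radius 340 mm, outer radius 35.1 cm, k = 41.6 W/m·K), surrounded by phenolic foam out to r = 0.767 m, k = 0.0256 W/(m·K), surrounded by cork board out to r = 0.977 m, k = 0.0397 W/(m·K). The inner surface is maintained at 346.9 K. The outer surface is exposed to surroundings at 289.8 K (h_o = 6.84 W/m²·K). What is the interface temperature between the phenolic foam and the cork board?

T = 295.9 K

Treat each layer as a resistance in series:
  R_carbon steel = (1/0.340 − 1/0.351)/(4πk) = 0.09217/(4π·41.6) = 1.763×10^-4 K/W
  R_phenolic foam = (1/0.351 − 1/0.767)/(4πk) = 1.545/(4π·0.0256) = 4.803 K/W
  R_cork board = (1/0.767 − 1/0.977)/(4πk) = 0.2802/(4π·0.0397) = 0.5617 K/W
  R_conv,out = 1/(4πr²h) = 1/(4π·0.977²·6.84) = 0.01219 K/W
ΣR = 1.763×10^-4 + 4.803 + 0.5617 + 0.01219 = 5.377 K/W
Q = ΔT/ΣR = (346.9 K − 289.8 K)/5.377 = 10.62 W
From the inner boundary to the phenolic foam/cork board interface, ΣR_partial = 4.803 K/W.
T_interface = T_in − Q·ΣR_partial = 346.9 K − (10.62)(4.803) = 295.9 K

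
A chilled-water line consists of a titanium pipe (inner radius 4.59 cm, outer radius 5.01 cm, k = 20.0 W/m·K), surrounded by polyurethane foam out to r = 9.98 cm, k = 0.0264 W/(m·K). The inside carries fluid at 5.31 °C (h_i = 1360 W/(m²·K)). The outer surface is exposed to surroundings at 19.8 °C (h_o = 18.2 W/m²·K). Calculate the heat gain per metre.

Treat each layer as a resistance in series:
  R'_conv,in = 1/(2πr h) = 1/(2π·0.0459·1360) = 0.002550 m·K/W
  R'_titanium = ln(0.0501/0.0459)/(2πk) = 0.08756/(2π·20.0) = 6.967×10^-4 m·K/W
  R'_polyurethane foam = ln(0.0998/0.0501)/(2πk) = 0.6891/(2π·0.0264) = 4.155 m·K/W
  R'_conv,out = 1/(2πr h) = 1/(2π·0.0998·18.2) = 0.08762 m·K/W
ΣR = 0.002550 + 6.967×10^-4 + 4.155 + 0.08762 = 4.246 m·K/W
Q' = ΔT/ΣR = (5.31 °C − 19.8 °C)/4.246 = -3.41 W/m
(Negative Q' ⇒ heat flows inward; heat gain = 3.41 W/m.)

Q' = 3.41 W/m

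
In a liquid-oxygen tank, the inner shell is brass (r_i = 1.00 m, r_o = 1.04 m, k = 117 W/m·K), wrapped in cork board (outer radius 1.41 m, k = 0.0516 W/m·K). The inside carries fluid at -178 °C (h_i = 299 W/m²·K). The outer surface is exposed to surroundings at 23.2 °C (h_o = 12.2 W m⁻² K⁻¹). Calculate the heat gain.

Q = 512 W

Series thermal resistances, inner to outer:
  R_conv,in = 1/(4πr²h) = 1/(4π·1.00²·299) = 2.661×10^-4 K/W
  R_brass = (1/1.00 − 1/1.04)/(4πk) = 0.03846/(4π·117) = 2.616×10^-5 K/W
  R_cork board = (1/1.04 − 1/1.41)/(4πk) = 0.2523/(4π·0.0516) = 0.3891 K/W
  R_conv,out = 1/(4πr²h) = 1/(4π·1.41²·12.2) = 0.003281 K/W
ΣR = 2.661×10^-4 + 2.616×10^-5 + 0.3891 + 0.003281 = 0.3927 K/W
Q = ΔT/ΣR = (-178 °C − 23.2 °C)/0.3927 = -512 W
(Negative Q ⇒ heat flows inward; heat gain = 512 W.)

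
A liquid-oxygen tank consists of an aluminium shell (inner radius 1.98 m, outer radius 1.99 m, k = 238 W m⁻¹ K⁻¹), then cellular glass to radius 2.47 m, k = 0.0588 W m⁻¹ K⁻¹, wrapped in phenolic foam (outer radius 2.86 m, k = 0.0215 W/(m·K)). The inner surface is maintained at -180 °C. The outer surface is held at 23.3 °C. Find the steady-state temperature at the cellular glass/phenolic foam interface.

Series thermal resistances, inner to outer:
  R_aluminium = (1/1.98 − 1/1.99)/(4πk) = 0.002538/(4π·238) = 8.486×10^-7 K/W
  R_cellular glass = (1/1.99 − 1/2.47)/(4πk) = 0.09765/(4π·0.0588) = 0.1322 K/W
  R_phenolic foam = (1/2.47 − 1/2.86)/(4πk) = 0.05521/(4π·0.0215) = 0.2043 K/W
ΣR = 8.486×10^-7 + 0.1322 + 0.2043 = 0.3365 K/W
Q = ΔT/ΣR = (-180 °C − 23.3 °C)/0.3365 = -604.2 W
From the inner boundary to the cellular glass/phenolic foam interface, ΣR_partial = 0.1322 K/W.
T_interface = T_in − Q·ΣR_partial = -180 °C − (-604.2)(0.1322) = -100 °C

T = -100 °C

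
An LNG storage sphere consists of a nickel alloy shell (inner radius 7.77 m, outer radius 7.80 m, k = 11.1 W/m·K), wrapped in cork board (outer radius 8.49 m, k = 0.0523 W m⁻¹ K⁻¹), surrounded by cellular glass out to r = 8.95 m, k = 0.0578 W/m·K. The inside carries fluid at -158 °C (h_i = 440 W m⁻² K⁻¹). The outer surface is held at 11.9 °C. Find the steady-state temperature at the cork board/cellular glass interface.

T = -46.6 °C

Resistance network (inner→outer):
  R_conv,in = 1/(4πr²h) = 1/(4π·7.77²·440) = 2.996×10^-6 K/W
  R_nickel alloy = (1/7.77 − 1/7.80)/(4πk) = 4.950×10^-4/(4π·11.1) = 3.549×10^-6 K/W
  R_cork board = (1/7.80 − 1/8.49)/(4πk) = 0.01042/(4π·0.0523) = 0.01585 K/W
  R_cellular glass = (1/8.49 − 1/8.95)/(4πk) = 0.006054/(4π·0.0578) = 0.008335 K/W
ΣR = 2.996×10^-6 + 3.549×10^-6 + 0.01585 + 0.008335 = 0.02419 K/W
Q = ΔT/ΣR = (-158 °C − 11.9 °C)/0.02419 = -7024 W
From the inner boundary to the cork board/cellular glass interface, ΣR_partial = 0.01586 K/W.
T_interface = T_in − Q·ΣR_partial = -158 °C − (-7024)(0.01586) = -46.6 °C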